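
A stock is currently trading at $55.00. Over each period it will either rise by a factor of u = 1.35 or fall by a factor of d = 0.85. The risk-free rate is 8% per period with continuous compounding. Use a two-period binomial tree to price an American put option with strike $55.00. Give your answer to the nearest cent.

$4.06

Risk-neutral probability p = (e^0.08 − 0.85)/(1.35 − 0.85) = 0.2333/0.5000 = 0.4666
Terminal stock prices: S_uu = 100.2, S_ud = 63.11, S_dd = 39.74
Terminal payoffs (K − S): max(-45.24, 0) = 0, max(-8.112, 0) = 0, max(15.26, 0) = 15.26
Node u (S = 74.25): continuation = e^(−0.08)·[0.4666·0.0000 + 0.5334·0.0000] = 0.0000; exercise value = 0.0000 ≤ continuation, so V_u = 0.0000
Node d (S = 46.75): continuation = e^(−0.08)·[0.4666·0.0000 + 0.5334·15.2625] = 7.5155; exercise value = 8.2500 > continuation, so V_d = 8.2500 (exercise)
Node 0 (S = 55): continuation = e^(−0.08)·[0.4666·0.0000 + 0.5334·8.2500] = 4.0624; exercise value = 0.0000 ≤ continuation, so V_0 = 4.0624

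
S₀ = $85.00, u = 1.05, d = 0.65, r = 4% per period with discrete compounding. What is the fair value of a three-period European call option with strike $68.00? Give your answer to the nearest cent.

$25.05

Risk-neutral probability p = (1 + 0.04 − 0.65)/(1.05 − 0.65) = 0.3900/0.4000 = 0.9750
Terminal stock prices: S_uuu = 98.4, S_uud = 60.91, S_udd = 37.71, S_ddd = 23.34
Terminal payoffs (S − K): max(30.4, 0) = 30.4, max(-7.087, 0) = 0, max(-30.29, 0) = 0, max(-44.66, 0) = 0
Node uu (S = 93.71): V_uu = 1/1.04·[0.9750·30.3981 + 0.0250·0.0000] = 28.4982
Node ud (S = 58.01): V_ud = 1/1.04·[0.9750·0.0000 + 0.0250·0.0000] = 0.0000
Node dd (S = 35.91): V_dd = 1/1.04·[0.9750·0.0000 + 0.0250·0.0000] = 0.0000
Node u (S = 89.25): V_u = 1/1.04·[0.9750·28.4982 + 0.0250·0.0000] = 26.7171
Node d (S = 55.25): V_d = 1/1.04·[0.9750·0.0000 + 0.0250·0.0000] = 0.0000
Node 0 (S = 85): V_0 = 1/1.04·[0.9750·26.7171 + 0.0250·0.0000] = 25.0473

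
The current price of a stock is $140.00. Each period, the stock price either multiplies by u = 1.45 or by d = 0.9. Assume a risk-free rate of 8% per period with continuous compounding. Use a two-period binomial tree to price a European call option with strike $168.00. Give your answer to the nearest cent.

Risk-neutral probability p = (e^0.08 − 0.9)/(1.45 − 0.9) = 0.1833/0.5500 = 0.3332
Terminal stock prices: S_uu = 294.4, S_ud = 182.7, S_dd = 113.4
Terminal payoffs (S − K): max(126.4, 0) = 126.4, max(14.7, 0) = 14.7, max(-54.6, 0) = 0
Node u (S = 203): V_u = e^(−0.08)·[0.3332·126.3500 + 0.6668·14.7000] = 47.9165
Node d (S = 126): V_d = e^(−0.08)·[0.3332·14.7000 + 0.6668·0.0000] = 4.5221
Node 0 (S = 140): V_0 = e^(−0.08)·[0.3332·47.9165 + 0.6668·4.5221] = 17.5238

$17.52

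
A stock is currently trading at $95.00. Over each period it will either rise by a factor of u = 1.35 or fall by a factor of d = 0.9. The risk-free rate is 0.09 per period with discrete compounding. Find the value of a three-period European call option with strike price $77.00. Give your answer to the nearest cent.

$36.70

Risk-neutral probability p = (1 + 0.09 − 0.9)/(1.35 − 0.9) = 0.1900/0.4500 = 0.4222
Terminal stock prices: S_uuu = 233.7, S_uud = 155.8, S_udd = 103.9, S_ddd = 69.26
Terminal payoffs (S − K): max(156.7, 0) = 156.7, max(78.82, 0) = 78.82, max(26.88, 0) = 26.88, max(-7.745, 0) = 0
Node uu (S = 173.1): V_uu = 1/1.09·[0.4222·156.7356 + 0.5778·78.8238] = 102.4953
Node ud (S = 115.4): V_ud = 1/1.09·[0.4222·78.8238 + 0.5778·26.8825] = 44.7828
Node dd (S = 76.95): V_dd = 1/1.09·[0.4222·26.8825 + 0.5778·0.0000] = 10.4132
Node u (S = 128.2): V_u = 1/1.09·[0.4222·102.4953 + 0.5778·44.7828] = 63.4406
Node d (S = 85.5): V_d = 1/1.09·[0.4222·44.7828 + 0.5778·10.4132] = 22.8668
Node 0 (S = 95): V_0 = 1/1.09·[0.4222·63.4406 + 0.5778·22.8668] = 36.6954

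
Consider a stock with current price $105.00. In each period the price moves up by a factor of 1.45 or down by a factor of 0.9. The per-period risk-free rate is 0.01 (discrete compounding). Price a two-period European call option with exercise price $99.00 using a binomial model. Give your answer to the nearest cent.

Risk-neutral probability p = (1 + 0.01 − 0.9)/(1.45 − 0.9) = 0.1100/0.5500 = 0.2000
Terminal stock prices: S_uu = 220.8, S_ud = 137, S_dd = 85.05
Terminal payoffs (S − K): max(121.8, 0) = 121.8, max(38.03, 0) = 38.03, max(-13.95, 0) = 0
Node u (S = 152.2): V_u = 1/1.01·[0.2000·121.7625 + 0.8000·38.0250] = 54.2302
Node d (S = 94.5): V_d = 1/1.01·[0.2000·38.0250 + 0.8000·0.0000] = 7.5297
Node 0 (S = 105): V_0 = 1/1.01·[0.2000·54.2302 + 0.8000·7.5297] = 16.7028

$16.70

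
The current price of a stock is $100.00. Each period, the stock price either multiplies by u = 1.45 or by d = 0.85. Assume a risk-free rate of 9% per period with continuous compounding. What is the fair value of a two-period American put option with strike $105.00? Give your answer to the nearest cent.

Risk-neutral probability p = (e^0.09 − 0.85)/(1.45 − 0.85) = 0.2442/0.6000 = 0.4070
Terminal stock prices: S_uu = 210.2, S_ud = 123.2, S_dd = 72.25
Terminal payoffs (K − S): max(-105.2, 0) = 0, max(-18.25, 0) = 0, max(32.75, 0) = 32.75
Node u (S = 145): continuation = e^(−0.09)·[0.4070·0.0000 + 0.5930·0.0000] = 0.0000; exercise value = 0.0000 ≤ continuation, so V_u = 0.0000
Node d (S = 85): continuation = e^(−0.09)·[0.4070·0.0000 + 0.5930·32.7500] = 17.7505; exercise value = 20.0000 > continuation, so V_d = 20.0000 (exercise)
Node 0 (S = 100): continuation = e^(−0.09)·[0.4070·0.0000 + 0.5930·20.0000] = 10.8400; exercise value = 5.0000 ≤ continuation, so V_0 = 10.8400

$10.84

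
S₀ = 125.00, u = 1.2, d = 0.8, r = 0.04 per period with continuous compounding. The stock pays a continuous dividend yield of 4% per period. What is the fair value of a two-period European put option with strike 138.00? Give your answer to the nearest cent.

Per-period risk-free factor R = e^0.04 = 1.0408; dividend-adjusted growth = e^(0.04−0.04) = 1.0000.
Risk-neutral probability p = (1.0000 − 0.8)/(1.2 − 0.8) = 0.2000/0.4000 = 0.5000
Terminal stock prices: S_uu = 180, S_ud = 120, S_dd = 80
Terminal payoffs (K − S): max(-42, 0) = 0, max(18, 0) = 18, max(58, 0) = 58
Node u (S = 150): V_u = e^(−0.04)·[0.5000·0.0000 + 0.5000·18.0000] = 8.6471
Node d (S = 100): V_d = e^(−0.04)·[0.5000·18.0000 + 0.5000·58.0000] = 36.5100
Node 0 (S = 125): V_0 = e^(−0.04)·[0.5000·8.6471 + 0.5000·36.5100] = 21.6932

21.69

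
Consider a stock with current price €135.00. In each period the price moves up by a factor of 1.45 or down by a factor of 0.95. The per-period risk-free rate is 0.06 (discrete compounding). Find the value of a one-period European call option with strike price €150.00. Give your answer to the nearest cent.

€9.50

Risk-neutral probability p = (1 + 0.06 − 0.95)/(1.45 − 0.95) = 0.1100/0.5000 = 0.2200
Terminal stock prices: S_u = 195.8, S_d = 128.2
Terminal payoffs (S − K): max(45.75, 0) = 45.75, max(-21.75, 0) = 0
Node 0 (S = 135): V_0 = 1/1.06·[0.2200·45.7500 + 0.7800·0.0000] = 9.4953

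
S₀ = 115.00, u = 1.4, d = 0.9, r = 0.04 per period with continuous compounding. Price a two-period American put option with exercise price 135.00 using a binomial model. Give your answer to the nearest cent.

Risk-neutral probability p = (e^0.04 − 0.9)/(1.4 − 0.9) = 0.1408/0.5000 = 0.2816
Terminal stock prices: S_uu = 225.4, S_ud = 144.9, S_dd = 93.15
Terminal payoffs (K − S): max(-90.4, 0) = 0, max(-9.9, 0) = 0, max(41.85, 0) = 41.85
Node u (S = 161): continuation = e^(−0.04)·[0.2816·0.0000 + 0.7184·0.0000] = 0.0000; exercise value = 0.0000 ≤ continuation, so V_u = 0.0000
Node d (S = 103.5): continuation = e^(−0.04)·[0.2816·0.0000 + 0.7184·41.8500] = 28.8853; exercise value = 31.5000 > continuation, so V_d = 31.5000 (exercise)
Node 0 (S = 115): continuation = e^(−0.04)·[0.2816·0.0000 + 0.7184·31.5000] = 21.7416; exercise value = 20.0000 ≤ continuation, so V_0 = 21.7416

21.74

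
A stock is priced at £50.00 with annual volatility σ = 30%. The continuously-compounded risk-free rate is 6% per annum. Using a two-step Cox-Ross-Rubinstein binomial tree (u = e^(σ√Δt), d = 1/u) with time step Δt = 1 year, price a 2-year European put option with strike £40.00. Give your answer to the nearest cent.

CRR parameters: u = e^(σ√Δt) = e^(0.3·√1) = 1.3499, d = 1/u = 0.7408
Per-period rate: rΔt = 0.06·1 = 0.06, so R = e^0.06 = 1.0618
Risk-neutral probability p = (e^0.06 − 0.7408)/(1.3499 − 0.7408) = 0.3210/0.6090 = 0.5271
Terminal stock prices: S_uu = 91.11, S_ud = 50, S_dd = 27.44
Terminal payoffs (K − S): max(-51.11, 0) = 0, max(-10, 0) = 0, max(12.56, 0) = 12.56
Node u (S = 67.49): V_u = e^(−0.06)·[0.5271·0.0000 + 0.4729·0.0000] = 0.0000
Node d (S = 37.04): V_d = e^(−0.06)·[0.5271·0.0000 + 0.4729·12.5594] = 5.5936
Node 0 (S = 50): V_0 = e^(−0.06)·[0.5271·0.0000 + 0.4729·5.5936] = 2.4912

£2.49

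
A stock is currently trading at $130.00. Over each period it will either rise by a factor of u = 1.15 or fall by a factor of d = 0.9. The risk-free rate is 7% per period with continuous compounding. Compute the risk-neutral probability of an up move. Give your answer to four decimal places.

p = 0.6900

Risk-neutral probability p = (e^0.07 − 0.9)/(1.15 − 0.9) = 0.1725/0.2500 = 0.6900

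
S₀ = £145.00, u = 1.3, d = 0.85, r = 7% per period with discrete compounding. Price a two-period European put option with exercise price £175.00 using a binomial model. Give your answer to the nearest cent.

Risk-neutral probability p = (1 + 0.07 − 0.85)/(1.3 − 0.85) = 0.2200/0.4500 = 0.4889
Terminal stock prices: S_uu = 245.1, S_ud = 160.2, S_dd = 104.8
Terminal payoffs (K − S): max(-70.05, 0) = 0, max(14.78, 0) = 14.78, max(70.24, 0) = 70.24
Node u (S = 188.5): V_u = 1/1.07·[0.4889·0.0000 + 0.5111·14.7750] = 7.0576
Node d (S = 123.2): V_d = 1/1.07·[0.4889·14.7750 + 0.5111·70.2375] = 40.3014
Node 0 (S = 145): V_0 = 1/1.07·[0.4889·7.0576 + 0.5111·40.3014] = 22.4756

£22.48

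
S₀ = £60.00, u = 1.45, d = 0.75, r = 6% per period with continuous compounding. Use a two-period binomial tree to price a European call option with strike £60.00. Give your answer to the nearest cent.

Risk-neutral probability p = (e^0.06 − 0.75)/(1.45 − 0.75) = 0.3118/0.7000 = 0.4455
Terminal stock prices: S_uu = 126.2, S_ud = 65.25, S_dd = 33.75
Terminal payoffs (S − K): max(66.15, 0) = 66.15, max(5.25, 0) = 5.25, max(-26.25, 0) = 0
Node u (S = 87): V_u = e^(−0.06)·[0.4455·66.1500 + 0.5545·5.2500] = 30.4941
Node d (S = 45): V_d = e^(−0.06)·[0.4455·5.2500 + 0.5545·0.0000] = 2.2026
Node 0 (S = 60): V_0 = e^(−0.06)·[0.4455·30.4941 + 0.5545·2.2026] = 13.9437

£13.94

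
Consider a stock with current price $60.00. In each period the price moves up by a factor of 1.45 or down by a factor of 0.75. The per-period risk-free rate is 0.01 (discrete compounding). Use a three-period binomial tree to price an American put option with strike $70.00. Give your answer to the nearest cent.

$20.04

Risk-neutral probability p = (1 + 0.01 − 0.75)/(1.45 − 0.75) = 0.2600/0.7000 = 0.3714
Terminal stock prices: S_uuu = 182.9, S_uud = 94.61, S_udd = 48.94, S_ddd = 25.31
Terminal payoffs (K − S): max(-112.9, 0) = 0, max(-24.61, 0) = 0, max(21.06, 0) = 21.06, max(44.69, 0) = 44.69
Node uu (S = 126.2): continuation = 1/1.01·[0.3714·0.0000 + 0.6286·0.0000] = 0.0000; exercise value = 0.0000 ≤ continuation, so V_uu = 0.0000
Node ud (S = 65.25): continuation = 1/1.01·[0.3714·0.0000 + 0.6286·21.0625] = 13.1082; exercise value = 4.7500 ≤ continuation, so V_ud = 13.1082
Node dd (S = 33.75): continuation = 1/1.01·[0.3714·21.0625 + 0.6286·44.6875] = 35.5569; exercise value = 36.2500 > continuation, so V_dd = 36.2500 (exercise)
Node u (S = 87): continuation = 1/1.01·[0.3714·0.0000 + 0.6286·13.1082] = 8.1579; exercise value = 0.0000 ≤ continuation, so V_u = 8.1579
Node d (S = 45): continuation = 1/1.01·[0.3714·13.1082 + 0.6286·36.2500] = 27.3807; exercise value = 25.0000 ≤ continuation, so V_d = 27.3807
Node 0 (S = 60): continuation = 1/1.01·[0.3714·8.1579 + 0.6286·27.3807] = 20.0404; exercise value = 10.0000 ≤ continuation, so V_0 = 20.0404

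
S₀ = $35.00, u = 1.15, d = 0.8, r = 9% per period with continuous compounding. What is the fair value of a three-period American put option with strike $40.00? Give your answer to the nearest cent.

$5.00

Risk-neutral probability p = (e^0.09 − 0.8)/(1.15 − 0.8) = 0.2942/0.3500 = 0.8405
Terminal stock prices: S_uuu = 53.23, S_uud = 37.03, S_udd = 25.76, S_ddd = 17.92
Terminal payoffs (K − S): max(-13.23, 0) = 0, max(2.97, 0) = 2.97, max(14.24, 0) = 14.24, max(22.08, 0) = 22.08
Node uu (S = 46.29): continuation = e^(−0.09)·[0.8405·0.0000 + 0.1595·2.9700] = 0.4329; exercise value = 0.0000 ≤ continuation, so V_uu = 0.4329
Node ud (S = 32.2): continuation = e^(−0.09)·[0.8405·2.9700 + 0.1595·14.2400] = 4.3572; exercise value = 7.8000 > continuation, so V_ud = 7.8000 (exercise)
Node dd (S = 22.4): continuation = e^(−0.09)·[0.8405·14.2400 + 0.1595·22.0800] = 14.1572; exercise value = 17.6000 > continuation, so V_dd = 17.6000 (exercise)
Node u (S = 40.25): continuation = e^(−0.09)·[0.8405·0.4329 + 0.1595·7.8000] = 1.4696; exercise value = 0.0000 ≤ continuation, so V_u = 1.4696
Node d (S = 28): continuation = e^(−0.09)·[0.8405·7.8000 + 0.1595·17.6000] = 8.5572; exercise value = 12.0000 > continuation, so V_d = 12.0000 (exercise)
Node 0 (S = 35): continuation = e^(−0.09)·[0.8405·1.4696 + 0.1595·12.0000] = 2.8782; exercise value = 5.0000 > continuation, so V_0 = 5.0000 (exercise)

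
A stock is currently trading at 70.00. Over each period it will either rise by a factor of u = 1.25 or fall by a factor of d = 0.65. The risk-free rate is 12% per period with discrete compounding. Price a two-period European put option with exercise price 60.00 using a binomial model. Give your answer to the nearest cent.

1.98

Risk-neutral probability p = (1 + 0.12 − 0.65)/(1.25 − 0.65) = 0.4700/0.6000 = 0.7833
Terminal stock prices: S_uu = 109.4, S_ud = 56.88, S_dd = 29.58
Terminal payoffs (K − S): max(-49.38, 0) = 0, max(3.125, 0) = 3.125, max(30.42, 0) = 30.42
Node u (S = 87.5): V_u = 1/1.12·[0.7833·0.0000 + 0.2167·3.1250] = 0.6045
Node d (S = 45.5): V_d = 1/1.12·[0.7833·3.1250 + 0.2167·30.4250] = 8.0714
Node 0 (S = 70): V_0 = 1/1.12·[0.7833·0.6045 + 0.2167·8.0714] = 1.9843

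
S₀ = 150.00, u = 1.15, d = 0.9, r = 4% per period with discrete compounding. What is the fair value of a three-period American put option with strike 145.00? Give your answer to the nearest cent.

Risk-neutral probability p = (1 + 0.04 − 0.9)/(1.15 − 0.9) = 0.1400/0.2500 = 0.5600
Terminal stock prices: S_uuu = 228.1, S_uud = 178.5, S_udd = 139.7, S_ddd = 109.4
Terminal payoffs (K − S): max(-83.13, 0) = 0, max(-33.54, 0) = 0, max(5.275, 0) = 5.275, max(35.65, 0) = 35.65
Node uu (S = 198.4): continuation = 1/1.04·[0.5600·0.0000 + 0.4400·0.0000] = 0.0000; exercise value = 0.0000 ≤ continuation, so V_uu = 0.0000
Node ud (S = 155.2): continuation = 1/1.04·[0.5600·0.0000 + 0.4400·5.2750] = 2.2317; exercise value = 0.0000 ≤ continuation, so V_ud = 2.2317
Node dd (S = 121.5): continuation = 1/1.04·[0.5600·5.2750 + 0.4400·35.6500] = 17.9231; exercise value = 23.5000 > continuation, so V_dd = 23.5000 (exercise)
Node u (S = 172.5): continuation = 1/1.04·[0.5600·0.0000 + 0.4400·2.2317] = 0.9442; exercise value = 0.0000 ≤ continuation, so V_u = 0.9442
Node d (S = 135): continuation = 1/1.04·[0.5600·2.2317 + 0.4400·23.5000] = 11.1440; exercise value = 10.0000 ≤ continuation, so V_d = 11.1440
Node 0 (S = 150): continuation = 1/1.04·[0.5600·0.9442 + 0.4400·11.1440] = 5.2232; exercise value = 0.0000 ≤ continuation, so V_0 = 5.2232

5.22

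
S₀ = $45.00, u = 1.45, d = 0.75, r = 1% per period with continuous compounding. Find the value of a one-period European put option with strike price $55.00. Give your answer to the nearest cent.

Risk-neutral probability p = (e^0.01 − 0.75)/(1.45 − 0.75) = 0.2601/0.7000 = 0.3715
Terminal stock prices: S_u = 65.25, S_d = 33.75
Terminal payoffs (K − S): max(-10.25, 0) = 0, max(21.25, 0) = 21.25
Node 0 (S = 45): V_0 = e^(−0.01)·[0.3715·0.0000 + 0.6285·21.2500] = 13.2227

$13.22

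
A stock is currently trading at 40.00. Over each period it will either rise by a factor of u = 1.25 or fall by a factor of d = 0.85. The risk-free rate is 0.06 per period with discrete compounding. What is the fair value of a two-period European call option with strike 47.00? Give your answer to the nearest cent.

3.80

Risk-neutral probability p = (1 + 0.06 − 0.85)/(1.25 − 0.85) = 0.2100/0.4000 = 0.5250
Terminal stock prices: S_uu = 62.5, S_ud = 42.5, S_dd = 28.9
Terminal payoffs (S − K): max(15.5, 0) = 15.5, max(-4.5, 0) = 0, max(-18.1, 0) = 0
Node u (S = 50): V_u = 1/1.06·[0.5250·15.5000 + 0.4750·0.0000] = 7.6769
Node d (S = 34): V_d = 1/1.06·[0.5250·0.0000 + 0.4750·0.0000] = 0.0000
Node 0 (S = 40): V_0 = 1/1.06·[0.5250·7.6769 + 0.4750·0.0000] = 3.8022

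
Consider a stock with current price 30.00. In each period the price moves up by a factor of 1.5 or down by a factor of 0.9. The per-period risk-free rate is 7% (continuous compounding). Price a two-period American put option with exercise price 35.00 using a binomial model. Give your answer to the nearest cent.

5.31

Risk-neutral probability p = (e^0.07 − 0.9)/(1.5 − 0.9) = 0.1725/0.6000 = 0.2875
Terminal stock prices: S_uu = 67.5, S_ud = 40.5, S_dd = 24.3
Terminal payoffs (K − S): max(-32.5, 0) = 0, max(-5.5, 0) = 0, max(10.7, 0) = 10.7
Node u (S = 45): continuation = e^(−0.07)·[0.2875·0.0000 + 0.7125·0.0000] = 0.0000; exercise value = 0.0000 ≤ continuation, so V_u = 0.0000
Node d (S = 27): continuation = e^(−0.07)·[0.2875·0.0000 + 0.7125·10.7000] = 7.1082; exercise value = 8.0000 > continuation, so V_d = 8.0000 (exercise)
Node 0 (S = 30): continuation = e^(−0.07)·[0.2875·0.0000 + 0.7125·8.0000] = 5.3145; exercise value = 5.0000 ≤ continuation, so V_0 = 5.3145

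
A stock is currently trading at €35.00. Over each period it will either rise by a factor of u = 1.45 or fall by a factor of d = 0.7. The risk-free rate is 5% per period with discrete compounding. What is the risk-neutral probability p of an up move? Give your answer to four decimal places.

p = 0.4667

Risk-neutral probability p = (1 + 0.05 − 0.7)/(1.45 − 0.7) = 0.3500/0.7500 = 0.4667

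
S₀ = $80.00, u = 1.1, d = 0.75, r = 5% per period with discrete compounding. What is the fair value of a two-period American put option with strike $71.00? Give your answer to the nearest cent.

Risk-neutral probability p = (1 + 0.05 − 0.75)/(1.1 − 0.75) = 0.3000/0.3500 = 0.8571
Terminal stock prices: S_uu = 96.8, S_ud = 66, S_dd = 45
Terminal payoffs (K − S): max(-25.8, 0) = 0, max(5, 0) = 5, max(26, 0) = 26
Node u (S = 88): continuation = 1/1.05·[0.8571·0.0000 + 0.1429·5.0000] = 0.6803; exercise value = 0.0000 ≤ continuation, so V_u = 0.6803
Node d (S = 60): continuation = 1/1.05·[0.8571·5.0000 + 0.1429·26.0000] = 7.6190; exercise value = 11.0000 > continuation, so V_d = 11.0000 (exercise)
Node 0 (S = 80): continuation = 1/1.05·[0.8571·0.6803 + 0.1429·11.0000] = 2.0519; exercise value = 0.0000 ≤ continuation, so V_0 = 2.0519

$2.05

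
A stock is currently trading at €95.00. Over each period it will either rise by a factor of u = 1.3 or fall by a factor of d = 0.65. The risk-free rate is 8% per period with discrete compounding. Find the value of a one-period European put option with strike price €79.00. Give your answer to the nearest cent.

Risk-neutral probability p = (1 + 0.08 − 0.65)/(1.3 − 0.65) = 0.4300/0.6500 = 0.6615
Terminal stock prices: S_u = 123.5, S_d = 61.75
Terminal payoffs (K − S): max(-44.5, 0) = 0, max(17.25, 0) = 17.25
Node 0 (S = 95): V_0 = 1/1.08·[0.6615·0.0000 + 0.3385·17.2500] = 5.4060

€5.41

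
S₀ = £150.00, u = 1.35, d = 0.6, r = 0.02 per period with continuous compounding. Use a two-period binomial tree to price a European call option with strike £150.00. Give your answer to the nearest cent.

£37.21

Risk-neutral probability p = (e^0.02 − 0.6)/(1.35 − 0.6) = 0.4202/0.7500 = 0.5603
Terminal stock prices: S_uu = 273.4, S_ud = 121.5, S_dd = 54
Terminal payoffs (S − K): max(123.4, 0) = 123.4, max(-28.5, 0) = 0, max(-96, 0) = 0
Node u (S = 202.5): V_u = e^(−0.02)·[0.5603·123.3750 + 0.4397·0.0000] = 67.7544
Node d (S = 90): V_d = e^(−0.02)·[0.5603·0.0000 + 0.4397·0.0000] = 0.0000
Node 0 (S = 150): V_0 = e^(−0.02)·[0.5603·67.7544 + 0.4397·0.0000] = 37.2090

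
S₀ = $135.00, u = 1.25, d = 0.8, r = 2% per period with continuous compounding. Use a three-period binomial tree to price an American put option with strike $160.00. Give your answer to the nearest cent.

$32.28

Risk-neutral probability p = (e^0.02 − 0.8)/(1.25 − 0.8) = 0.2202/0.4500 = 0.4893
Terminal stock prices: S_uuu = 263.7, S_uud = 168.8, S_udd = 108, S_ddd = 69.12
Terminal payoffs (K − S): max(-103.7, 0) = 0, max(-8.75, 0) = 0, max(52, 0) = 52, max(90.88, 0) = 90.88
Node uu (S = 210.9): continuation = e^(−0.02)·[0.4893·0.0000 + 0.5107·0.0000] = 0.0000; exercise value = 0.0000 ≤ continuation, so V_uu = 0.0000
Node ud (S = 135): continuation = e^(−0.02)·[0.4893·0.0000 + 0.5107·52.0000] = 26.0287; exercise value = 25.0000 ≤ continuation, so V_ud = 26.0287
Node dd (S = 86.4): continuation = e^(−0.02)·[0.4893·52.0000 + 0.5107·90.8800] = 70.4318; exercise value = 73.6000 > continuation, so V_dd = 73.6000 (exercise)
Node u (S = 168.8): continuation = e^(−0.02)·[0.4893·0.0000 + 0.5107·26.0287] = 13.0287; exercise value = 0.0000 ≤ continuation, so V_u = 13.0287
Node d (S = 108): continuation = e^(−0.02)·[0.4893·26.0287 + 0.5107·73.6000] = 49.3252; exercise value = 52.0000 > continuation, so V_d = 52.0000 (exercise)
Node 0 (S = 135): continuation = e^(−0.02)·[0.4893·13.0287 + 0.5107·52.0000] = 32.2779; exercise value = 25.0000 ≤ continuation, so V_0 = 32.2779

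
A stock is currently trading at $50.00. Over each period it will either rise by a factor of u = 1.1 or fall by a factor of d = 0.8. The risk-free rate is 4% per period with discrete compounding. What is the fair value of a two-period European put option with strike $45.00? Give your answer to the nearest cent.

Risk-neutral probability p = (1 + 0.04 − 0.8)/(1.1 − 0.8) = 0.2400/0.3000 = 0.8000
Terminal stock prices: S_uu = 60.5, S_ud = 44, S_dd = 32
Terminal payoffs (K − S): max(-15.5, 0) = 0, max(1, 0) = 1, max(13, 0) = 13
Node u (S = 55): V_u = 1/1.04·[0.8000·0.0000 + 0.2000·1.0000] = 0.1923
Node d (S = 40): V_d = 1/1.04·[0.8000·1.0000 + 0.2000·13.0000] = 3.2692
Node 0 (S = 50): V_0 = 1/1.04·[0.8000·0.1923 + 0.2000·3.2692] = 0.7766

$0.78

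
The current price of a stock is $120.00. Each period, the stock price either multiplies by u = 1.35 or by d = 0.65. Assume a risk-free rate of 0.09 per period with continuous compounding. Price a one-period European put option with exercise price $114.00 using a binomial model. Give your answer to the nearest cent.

Risk-neutral probability p = (e^0.09 − 0.65)/(1.35 − 0.65) = 0.4442/0.7000 = 0.6345
Terminal stock prices: S_u = 162, S_d = 78
Terminal payoffs (K − S): max(-48, 0) = 0, max(36, 0) = 36
Node 0 (S = 120): V_0 = e^(−0.09)·[0.6345·0.0000 + 0.3655·36.0000] = 12.0244

$12.02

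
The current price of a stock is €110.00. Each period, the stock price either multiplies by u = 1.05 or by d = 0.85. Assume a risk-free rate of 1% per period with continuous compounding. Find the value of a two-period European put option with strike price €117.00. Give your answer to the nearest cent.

€7.37

Risk-neutral probability p = (e^0.01 − 0.85)/(1.05 − 0.85) = 0.1601/0.2000 = 0.8003
Terminal stock prices: S_uu = 121.3, S_ud = 98.17, S_dd = 79.47
Terminal payoffs (K − S): max(-4.275, 0) = 0, max(18.83, 0) = 18.83, max(37.53, 0) = 37.53
Node u (S = 115.5): V_u = e^(−0.01)·[0.8003·0.0000 + 0.1997·18.8250] = 3.7229
Node d (S = 93.5): V_d = e^(−0.01)·[0.8003·18.8250 + 0.1997·37.5250] = 22.3358
Node 0 (S = 110): V_0 = e^(−0.01)·[0.8003·3.7229 + 0.1997·22.3358] = 7.3668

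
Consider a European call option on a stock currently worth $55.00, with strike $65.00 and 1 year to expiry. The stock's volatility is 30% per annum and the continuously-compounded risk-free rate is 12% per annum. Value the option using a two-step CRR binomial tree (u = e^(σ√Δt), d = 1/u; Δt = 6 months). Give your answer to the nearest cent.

CRR parameters: u = e^(σ√Δt) = e^(0.3·√0.5) = 1.2363, d = 1/u = 0.8089
Per-period rate: rΔt = 0.12·0.5 = 0.06, so R = e^0.06 = 1.0618
Risk-neutral probability p = (e^0.06 − 0.8089)/(1.2363 − 0.8089) = 0.2530/0.4275 = 0.5918
Terminal stock prices: S_uu = 84.07, S_ud = 55, S_dd = 35.98
Terminal payoffs (S − K): max(19.07, 0) = 19.07, max(-10, 0) = 0, max(-29.02, 0) = 0
Node u (S = 68): V_u = e^(−0.06)·[0.5918·19.0656 + 0.4082·0.0000] = 10.6264
Node d (S = 44.49): V_d = e^(−0.06)·[0.5918·0.0000 + 0.4082·0.0000] = 0.0000
Node 0 (S = 55): V_0 = e^(−0.06)·[0.5918·10.6264 + 0.4082·0.0000] = 5.9228

$5.92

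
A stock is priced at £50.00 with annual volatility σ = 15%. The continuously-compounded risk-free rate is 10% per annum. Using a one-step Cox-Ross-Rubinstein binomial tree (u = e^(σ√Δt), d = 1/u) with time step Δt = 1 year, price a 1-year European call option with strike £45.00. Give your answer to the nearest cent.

CRR parameters: u = e^(σ√Δt) = e^(0.15·√1) = 1.1618, d = 1/u = 0.8607
Per-period rate: rΔt = 0.1·1 = 0.1, so R = e^0.1 = 1.1052
Risk-neutral probability p = (e^0.1 − 0.8607)/(1.1618 − 0.8607) = 0.2445/0.3011 = 0.8118
Terminal stock prices: S_u = 58.09, S_d = 43.04
Terminal payoffs (S − K): max(13.09, 0) = 13.09, max(-1.965, 0) = 0
Node 0 (S = 50): V_0 = e^(−0.1)·[0.8118·13.0917 + 0.1882·0.0000] = 9.6168

£9.62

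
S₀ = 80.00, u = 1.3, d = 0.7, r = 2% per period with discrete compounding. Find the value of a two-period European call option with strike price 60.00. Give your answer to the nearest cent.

Risk-neutral probability p = (1 + 0.02 − 0.7)/(1.3 − 0.7) = 0.3200/0.6000 = 0.5333
Terminal stock prices: S_uu = 135.2, S_ud = 72.8, S_dd = 39.2
Terminal payoffs (S − K): max(75.2, 0) = 75.2, max(12.8, 0) = 12.8, max(-20.8, 0) = 0
Node u (S = 104): V_u = 1/1.02·[0.5333·75.2000 + 0.4667·12.8000] = 45.1765
Node d (S = 56): V_d = 1/1.02·[0.5333·12.8000 + 0.4667·0.0000] = 6.6928
Node 0 (S = 80): V_0 = 1/1.02·[0.5333·45.1765 + 0.4667·6.6928] = 26.6838

26.68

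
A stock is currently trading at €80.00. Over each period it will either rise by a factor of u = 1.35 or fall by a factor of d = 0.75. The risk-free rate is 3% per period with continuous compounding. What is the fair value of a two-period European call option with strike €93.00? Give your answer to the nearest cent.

€10.86

Risk-neutral probability p = (e^0.03 − 0.75)/(1.35 − 0.75) = 0.2805/0.6000 = 0.4674
Terminal stock prices: S_uu = 145.8, S_ud = 81, S_dd = 45
Terminal payoffs (S − K): max(52.8, 0) = 52.8, max(-12, 0) = 0, max(-48, 0) = 0
Node u (S = 108): V_u = e^(−0.03)·[0.4674·52.8000 + 0.5326·0.0000] = 23.9506
Node d (S = 60): V_d = e^(−0.03)·[0.4674·0.0000 + 0.5326·0.0000] = 0.0000
Node 0 (S = 80): V_0 = e^(−0.03)·[0.4674·23.9506 + 0.5326·0.0000] = 10.8642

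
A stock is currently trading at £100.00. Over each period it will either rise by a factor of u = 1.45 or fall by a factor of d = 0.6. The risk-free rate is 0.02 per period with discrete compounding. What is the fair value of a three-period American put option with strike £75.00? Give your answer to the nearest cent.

£15.03

Risk-neutral probability p = (1 + 0.02 − 0.6)/(1.45 − 0.6) = 0.4200/0.8500 = 0.4941
Terminal stock prices: S_uuu = 304.9, S_uud = 126.1, S_udd = 52.2, S_ddd = 21.6
Terminal payoffs (K − S): max(-229.9, 0) = 0, max(-51.15, 0) = 0, max(22.8, 0) = 22.8, max(53.4, 0) = 53.4
Node uu (S = 210.2): continuation = 1/1.02·[0.4941·0.0000 + 0.5059·0.0000] = 0.0000; exercise value = 0.0000 ≤ continuation, so V_uu = 0.0000
Node ud (S = 87): continuation = 1/1.02·[0.4941·0.0000 + 0.5059·22.8000] = 11.3080; exercise value = 0.0000 ≤ continuation, so V_ud = 11.3080
Node dd (S = 36): continuation = 1/1.02·[0.4941·22.8000 + 0.5059·53.4000] = 37.5294; exercise value = 39.0000 > continuation, so V_dd = 39.0000 (exercise)
Node u (S = 145): continuation = 1/1.02·[0.4941·0.0000 + 0.5059·11.3080] = 5.6083; exercise value = 0.0000 ≤ continuation, so V_u = 5.6083
Node d (S = 60): continuation = 1/1.02·[0.4941·11.3080 + 0.5059·39.0000] = 24.8205; exercise value = 15.0000 ≤ continuation, so V_d = 24.8205
Node 0 (S = 100): continuation = 1/1.02·[0.4941·5.6083 + 0.5059·24.8205] = 15.0269; exercise value = 0.0000 ≤ continuation, so V_0 = 15.0269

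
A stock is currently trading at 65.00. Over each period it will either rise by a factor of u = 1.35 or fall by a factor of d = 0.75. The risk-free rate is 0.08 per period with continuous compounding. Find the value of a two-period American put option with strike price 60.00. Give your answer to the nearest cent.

Risk-neutral probability p = (e^0.08 − 0.75)/(1.35 − 0.75) = 0.3333/0.6000 = 0.5555
Terminal stock prices: S_uu = 118.5, S_ud = 65.81, S_dd = 36.56
Terminal payoffs (K − S): max(-58.46, 0) = 0, max(-5.812, 0) = 0, max(23.44, 0) = 23.44
Node u (S = 87.75): continuation = e^(−0.08)·[0.5555·0.0000 + 0.4445·0.0000] = 0.0000; exercise value = 0.0000 ≤ continuation, so V_u = 0.0000
Node d (S = 48.75): continuation = e^(−0.08)·[0.5555·0.0000 + 0.4445·23.4375] = 9.6175; exercise value = 11.2500 > continuation, so V_d = 11.2500 (exercise)
Node 0 (S = 65): continuation = e^(−0.08)·[0.5555·0.0000 + 0.4445·11.2500] = 4.6164; exercise value = 0.0000 ≤ continuation, so V_0 = 4.6164

4.62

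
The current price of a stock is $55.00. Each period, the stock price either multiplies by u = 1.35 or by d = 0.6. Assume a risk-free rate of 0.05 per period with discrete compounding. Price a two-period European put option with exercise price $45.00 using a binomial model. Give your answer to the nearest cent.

$3.85

Risk-neutral probability p = (1 + 0.05 − 0.6)/(1.35 − 0.6) = 0.4500/0.7500 = 0.6000
Terminal stock prices: S_uu = 100.2, S_ud = 44.55, S_dd = 19.8
Terminal payoffs (K − S): max(-55.24, 0) = 0, max(0.45, 0) = 0.45, max(25.2, 0) = 25.2
Node u (S = 74.25): V_u = 1/1.05·[0.6000·0.0000 + 0.4000·0.4500] = 0.1714
Node d (S = 33): V_d = 1/1.05·[0.6000·0.4500 + 0.4000·25.2000] = 9.8571
Node 0 (S = 55): V_0 = 1/1.05·[0.6000·0.1714 + 0.4000·9.8571] = 3.8531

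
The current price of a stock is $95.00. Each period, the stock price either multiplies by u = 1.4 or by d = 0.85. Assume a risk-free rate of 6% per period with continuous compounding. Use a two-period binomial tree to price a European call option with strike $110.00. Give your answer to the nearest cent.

$11.31

Risk-neutral probability p = (e^0.06 − 0.85)/(1.4 − 0.85) = 0.2118/0.5500 = 0.3852
Terminal stock prices: S_uu = 186.2, S_ud = 113, S_dd = 68.64
Terminal payoffs (S − K): max(76.2, 0) = 76.2, max(3.05, 0) = 3.05, max(-41.36, 0) = 0
Node u (S = 133): V_u = e^(−0.06)·[0.3852·76.2000 + 0.6148·3.0500] = 29.4059
Node d (S = 80.75): V_d = e^(−0.06)·[0.3852·3.0500 + 0.6148·0.0000] = 1.1063
Node 0 (S = 95): V_0 = e^(−0.06)·[0.3852·29.4059 + 0.6148·1.1063] = 11.3069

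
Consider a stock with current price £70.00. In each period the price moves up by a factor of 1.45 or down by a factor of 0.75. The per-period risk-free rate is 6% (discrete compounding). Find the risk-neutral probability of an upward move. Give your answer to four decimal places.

Risk-neutral probability p = (1 + 0.06 − 0.75)/(1.45 − 0.75) = 0.3100/0.7000 = 0.4429

p = 0.4429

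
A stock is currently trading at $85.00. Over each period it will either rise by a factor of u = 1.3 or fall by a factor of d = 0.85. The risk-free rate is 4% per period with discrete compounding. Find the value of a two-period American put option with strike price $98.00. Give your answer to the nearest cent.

$15.22

Risk-neutral probability p = (1 + 0.04 − 0.85)/(1.3 − 0.85) = 0.1900/0.4500 = 0.4222
Terminal stock prices: S_uu = 143.7, S_ud = 93.92, S_dd = 61.41
Terminal payoffs (K − S): max(-45.65, 0) = 0, max(4.075, 0) = 4.075, max(36.59, 0) = 36.59
Node u (S = 110.5): continuation = 1/1.04·[0.4222·0.0000 + 0.5778·4.0750] = 2.2639; exercise value = 0.0000 ≤ continuation, so V_u = 2.2639
Node d (S = 72.25): continuation = 1/1.04·[0.4222·4.0750 + 0.5778·36.5875] = 21.9808; exercise value = 25.7500 > continuation, so V_d = 25.7500 (exercise)
Node 0 (S = 85): continuation = 1/1.04·[0.4222·2.2639 + 0.5778·25.7500] = 15.2247; exercise value = 13.0000 ≤ continuation, so V_0 = 15.2247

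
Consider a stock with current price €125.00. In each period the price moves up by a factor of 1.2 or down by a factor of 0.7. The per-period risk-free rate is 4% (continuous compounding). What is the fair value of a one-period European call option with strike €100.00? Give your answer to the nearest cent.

Risk-neutral probability p = (e^0.04 − 0.7)/(1.2 − 0.7) = 0.3408/0.5000 = 0.6816
Terminal stock prices: S_u = 150, S_d = 87.5
Terminal payoffs (S − K): max(50, 0) = 50, max(-12.5, 0) = 0
Node 0 (S = 125): V_0 = e^(−0.04)·[0.6816·50.0000 + 0.3184·0.0000] = 32.7447

€32.74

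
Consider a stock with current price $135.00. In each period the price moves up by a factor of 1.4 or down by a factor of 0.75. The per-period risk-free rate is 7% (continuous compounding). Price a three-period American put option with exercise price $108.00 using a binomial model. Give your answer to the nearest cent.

$7.42

Risk-neutral probability p = (e^0.07 − 0.75)/(1.4 − 0.75) = 0.3225/0.6500 = 0.4962
Terminal stock prices: S_uuu = 370.4, S_uud = 198.4, S_udd = 106.3, S_ddd = 56.95
Terminal payoffs (K − S): max(-262.4, 0) = 0, max(-90.45, 0) = 0, max(1.688, 0) = 1.688, max(51.05, 0) = 51.05
Node uu (S = 264.6): continuation = e^(−0.07)·[0.4962·0.0000 + 0.5038·0.0000] = 0.0000; exercise value = 0.0000 ≤ continuation, so V_uu = 0.0000
Node ud (S = 141.8): continuation = e^(−0.07)·[0.4962·0.0000 + 0.5038·1.6875] = 0.7927; exercise value = 0.0000 ≤ continuation, so V_ud = 0.7927
Node dd (S = 75.94): continuation = e^(−0.07)·[0.4962·1.6875 + 0.5038·51.0469] = 24.7610; exercise value = 32.0625 > continuation, so V_dd = 32.0625 (exercise)
Node u (S = 189): continuation = e^(−0.07)·[0.4962·0.0000 + 0.5038·0.7927] = 0.3724; exercise value = 0.0000 ≤ continuation, so V_u = 0.3724
Node d (S = 101.2): continuation = e^(−0.07)·[0.4962·0.7927 + 0.5038·32.0625] = 15.4288; exercise value = 6.7500 ≤ continuation, so V_d = 15.4288
Node 0 (S = 135): continuation = e^(−0.07)·[0.4962·0.3724 + 0.5038·15.4288] = 7.4203; exercise value = 0.0000 ≤ continuation, so V_0 = 7.4203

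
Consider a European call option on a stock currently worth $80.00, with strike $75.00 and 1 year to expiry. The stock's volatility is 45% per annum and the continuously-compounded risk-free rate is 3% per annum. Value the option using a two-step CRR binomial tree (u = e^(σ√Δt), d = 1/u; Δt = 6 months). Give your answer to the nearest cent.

CRR parameters: u = e^(σ√Δt) = e^(0.45·√0.5) = 1.3746, d = 1/u = 0.7275
Per-period rate: rΔt = 0.03·0.5 = 0.015, so R = e^0.015 = 1.0151
Risk-neutral probability p = (e^0.015 − 0.7275)/(1.3746 − 0.7275) = 0.2877/0.6472 = 0.4445
Terminal stock prices: S_uu = 151.2, S_ud = 80, S_dd = 42.34
Terminal payoffs (S − K): max(76.17, 0) = 76.17, max(5, 0) = 5, max(-32.66, 0) = 0
Node u (S = 110): V_u = e^(−0.015)·[0.4445·76.1727 + 0.5555·5.0000] = 36.0885
Node d (S = 58.2): V_d = e^(−0.015)·[0.4445·5.0000 + 0.5555·0.0000] = 2.1892
Node 0 (S = 80): V_0 = e^(−0.015)·[0.4445·36.0885 + 0.5555·2.1892] = 16.9994

$17.00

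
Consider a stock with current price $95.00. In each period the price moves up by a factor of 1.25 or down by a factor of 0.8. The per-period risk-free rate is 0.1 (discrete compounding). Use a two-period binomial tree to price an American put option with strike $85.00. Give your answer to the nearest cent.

$2.73

Risk-neutral probability p = (1 + 0.1 − 0.8)/(1.25 − 0.8) = 0.3000/0.4500 = 0.6667
Terminal stock prices: S_uu = 148.4, S_ud = 95, S_dd = 60.8
Terminal payoffs (K − S): max(-63.44, 0) = 0, max(-10, 0) = 0, max(24.2, 0) = 24.2
Node u (S = 118.8): continuation = 1/1.1·[0.6667·0.0000 + 0.3333·0.0000] = 0.0000; exercise value = 0.0000 ≤ continuation, so V_u = 0.0000
Node d (S = 76): continuation = 1/1.1·[0.6667·0.0000 + 0.3333·24.2000] = 7.3333; exercise value = 9.0000 > continuation, so V_d = 9.0000 (exercise)
Node 0 (S = 95): continuation = 1/1.1·[0.6667·0.0000 + 0.3333·9.0000] = 2.7273; exercise value = 0.0000 ≤ continuation, so V_0 = 2.7273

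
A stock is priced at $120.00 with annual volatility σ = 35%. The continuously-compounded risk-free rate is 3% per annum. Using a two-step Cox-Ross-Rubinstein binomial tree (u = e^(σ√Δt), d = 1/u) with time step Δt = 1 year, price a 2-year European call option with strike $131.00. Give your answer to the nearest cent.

$21.67

CRR parameters: u = e^(σ√Δt) = e^(0.35·√1) = 1.4191, d = 1/u = 0.7047
Per-period rate: rΔt = 0.03·1 = 0.03, so R = e^0.03 = 1.0305
Risk-neutral probability p = (e^0.03 − 0.7047)/(1.4191 − 0.7047) = 0.3258/0.7144 = 0.4560
Terminal stock prices: S_uu = 241.7, S_ud = 120, S_dd = 59.59
Terminal payoffs (S − K): max(110.7, 0) = 110.7, max(-11, 0) = 0, max(-71.41, 0) = 0
Node u (S = 170.3): V_u = e^(−0.03)·[0.4560·110.6503 + 0.5440·0.0000] = 48.9667
Node d (S = 84.56): V_d = e^(−0.03)·[0.4560·0.0000 + 0.5440·0.0000] = 0.0000
Node 0 (S = 120): V_0 = e^(−0.03)·[0.4560·48.9667 + 0.5440·0.0000] = 21.6695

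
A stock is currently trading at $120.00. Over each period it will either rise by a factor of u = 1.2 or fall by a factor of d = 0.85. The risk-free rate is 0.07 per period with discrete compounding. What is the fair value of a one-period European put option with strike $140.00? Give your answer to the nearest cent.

$13.19

Risk-neutral probability p = (1 + 0.07 − 0.85)/(1.2 − 0.85) = 0.2200/0.3500 = 0.6286
Terminal stock prices: S_u = 144, S_d = 102
Terminal payoffs (K − S): max(-4, 0) = 0, max(38, 0) = 38
Node 0 (S = 120): V_0 = 1/1.07·[0.6286·0.0000 + 0.3714·38.0000] = 13.1909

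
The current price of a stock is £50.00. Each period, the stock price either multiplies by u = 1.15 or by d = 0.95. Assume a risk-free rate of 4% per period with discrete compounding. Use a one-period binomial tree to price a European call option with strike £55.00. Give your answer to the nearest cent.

Risk-neutral probability p = (1 + 0.04 − 0.95)/(1.15 − 0.95) = 0.0900/0.2000 = 0.4500
Terminal stock prices: S_u = 57.5, S_d = 47.5
Terminal payoffs (S − K): max(2.5, 0) = 2.5, max(-7.5, 0) = 0
Node 0 (S = 50): V_0 = 1/1.04·[0.4500·2.5000 + 0.5500·0.0000] = 1.0817

£1.08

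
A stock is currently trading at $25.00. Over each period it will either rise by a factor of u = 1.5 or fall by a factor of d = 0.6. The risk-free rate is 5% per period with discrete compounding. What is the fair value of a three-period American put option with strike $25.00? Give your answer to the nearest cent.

$6.11

Risk-neutral probability p = (1 + 0.05 − 0.6)/(1.5 − 0.6) = 0.4500/0.9000 = 0.5000
Terminal stock prices: S_uuu = 84.38, S_uud = 33.75, S_udd = 13.5, S_ddd = 5.4
Terminal payoffs (K − S): max(-59.38, 0) = 0, max(-8.75, 0) = 0, max(11.5, 0) = 11.5, max(19.6, 0) = 19.6
Node uu (S = 56.25): continuation = 1/1.05·[0.5000·0.0000 + 0.5000·0.0000] = 0.0000; exercise value = 0.0000 ≤ continuation, so V_uu = 0.0000
Node ud (S = 22.5): continuation = 1/1.05·[0.5000·0.0000 + 0.5000·11.5000] = 5.4762; exercise value = 2.5000 ≤ continuation, so V_ud = 5.4762
Node dd (S = 9): continuation = 1/1.05·[0.5000·11.5000 + 0.5000·19.6000] = 14.8095; exercise value = 16.0000 > continuation, so V_dd = 16.0000 (exercise)
Node u (S = 37.5): continuation = 1/1.05·[0.5000·0.0000 + 0.5000·5.4762] = 2.6077; exercise value = 0.0000 ≤ continuation, so V_u = 2.6077
Node d (S = 15): continuation = 1/1.05·[0.5000·5.4762 + 0.5000·16.0000] = 10.2268; exercise value = 10.0000 ≤ continuation, so V_d = 10.2268
Node 0 (S = 25): continuation = 1/1.05·[0.5000·2.6077 + 0.5000·10.2268] = 6.1117; exercise value = 0.0000 ≤ continuation, so V_0 = 6.1117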